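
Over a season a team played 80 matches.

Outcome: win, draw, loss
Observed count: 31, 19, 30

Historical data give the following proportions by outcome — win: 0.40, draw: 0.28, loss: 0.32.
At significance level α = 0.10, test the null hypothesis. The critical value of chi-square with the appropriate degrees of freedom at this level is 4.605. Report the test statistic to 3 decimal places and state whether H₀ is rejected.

1.304; do not reject

Expected counts E_i = n·p_i: 80×0.40 = 32, 80×0.28 = 22.4, 80×0.32 = 25.6.
win: (31 − 32)²/32 = 1/32 = 0.0313
draw: (19 − 22.4)²/22.4 = 11.56/22.4 = 0.5161
loss: (30 − 25.6)²/25.6 = 19.36/25.6 = 0.7563
Sum = 1.304
df = 2. Since 1.304 < 4.605, we do not reject H₀.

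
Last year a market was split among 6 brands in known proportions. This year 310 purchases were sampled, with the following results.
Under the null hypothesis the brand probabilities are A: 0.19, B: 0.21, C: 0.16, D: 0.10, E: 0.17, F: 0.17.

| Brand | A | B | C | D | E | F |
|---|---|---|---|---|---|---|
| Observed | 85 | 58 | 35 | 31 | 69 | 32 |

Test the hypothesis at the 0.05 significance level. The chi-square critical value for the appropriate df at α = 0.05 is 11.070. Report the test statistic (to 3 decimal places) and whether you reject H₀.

29.810; reject

Expected counts E_i = n·p_i: 310×0.19 = 58.9, 310×0.21 = 65.1, 310×0.16 = 49.6, 310×0.10 = 31, 310×0.17 = 52.7, 310×0.17 = 52.7.
χ² = (85−58.9)²/58.9 + (58−65.1)²/65.1 + (35−49.6)²/49.6 + (31−31)²/31 + (69−52.7)²/52.7 + (32−52.7)²/52.7
   = 11.5655 + 0.7743 + 4.2976 + 0.0000 + 5.0416 + 8.1307
Sum = 29.810
df = 5. Since 29.810 > 11.070, we reject H₀.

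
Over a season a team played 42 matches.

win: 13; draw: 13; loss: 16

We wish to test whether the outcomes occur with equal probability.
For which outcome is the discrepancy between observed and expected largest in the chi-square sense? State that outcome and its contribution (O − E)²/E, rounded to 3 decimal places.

loss, 0.286

Expected count for each of the 3 categories: 42/3 = 14.
cat         O        E   (O−E)²/E
win        13       14     0.0714
draw       13       14     0.0714
loss       16       14     0.2857
The largest term is for loss: 0.286.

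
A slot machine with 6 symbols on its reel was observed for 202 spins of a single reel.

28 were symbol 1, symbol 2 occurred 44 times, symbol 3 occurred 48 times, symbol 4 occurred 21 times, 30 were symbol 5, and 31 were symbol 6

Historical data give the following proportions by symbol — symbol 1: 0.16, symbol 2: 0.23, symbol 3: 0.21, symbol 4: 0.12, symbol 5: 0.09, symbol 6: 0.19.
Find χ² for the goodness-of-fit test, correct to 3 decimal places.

Expected counts E_i = n·p_i: 202×0.16 = 32.32, 202×0.23 = 46.46, 202×0.21 = 42.42, 202×0.12 = 24.24, 202×0.09 = 18.18, 202×0.19 = 38.38.
symbol 1: (28 − 32.32)²/32.32 = 18.6624/32.32 = 0.5774
symbol 2: (44 − 46.46)²/46.46 = 6.0516/46.46 = 0.1303
symbol 3: (48 − 42.42)²/42.42 = 31.1364/42.42 = 0.7340
symbol 4: (21 − 24.24)²/24.24 = 10.4976/24.24 = 0.4331
symbol 5: (30 − 18.18)²/18.18 = 139.7124/18.18 = 7.6850
symbol 6: (31 − 38.38)²/38.38 = 54.4644/38.38 = 1.4191
Sum = 10.979

10.979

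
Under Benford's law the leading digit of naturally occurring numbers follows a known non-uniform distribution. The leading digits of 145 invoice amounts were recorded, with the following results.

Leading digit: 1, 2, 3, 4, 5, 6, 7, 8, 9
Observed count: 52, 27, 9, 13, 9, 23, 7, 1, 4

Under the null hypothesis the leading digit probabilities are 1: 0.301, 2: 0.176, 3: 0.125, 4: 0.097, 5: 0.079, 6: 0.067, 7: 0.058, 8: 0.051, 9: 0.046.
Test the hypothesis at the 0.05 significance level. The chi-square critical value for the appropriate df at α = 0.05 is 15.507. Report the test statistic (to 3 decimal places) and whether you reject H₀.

Expected counts E_i = n·p_i: 145×0.301 = 43.645, 145×0.176 = 25.52, 145×0.125 = 18.125, 145×0.097 = 14.065, 145×0.079 = 11.455, 145×0.067 = 9.715, 145×0.058 = 8.41, 145×0.051 = 7.395, 145×0.046 = 6.67.
1: (52 − 43.645)²/43.645 = 69.806025/43.645 = 1.5994
2: (27 − 25.52)²/25.52 = 2.1904/25.52 = 0.0858
3: (9 − 18.125)²/18.125 = 83.265625/18.125 = 4.5940
4: (13 − 14.065)²/14.065 = 1.134225/14.065 = 0.0806
5: (9 − 11.455)²/11.455 = 6.027025/11.455 = 0.5261
6: (23 − 9.715)²/9.715 = 176.491225/9.715 = 18.1669
7: (7 − 8.41)²/8.41 = 1.9881/8.41 = 0.2364
8: (1 − 7.395)²/7.395 = 40.896025/7.395 = 5.5302
9: (4 − 6.67)²/6.67 = 7.1289/6.67 = 1.0688
Sum = 31.888
df = 8. Since 31.888 > 15.507, we reject H₀.

31.888; reject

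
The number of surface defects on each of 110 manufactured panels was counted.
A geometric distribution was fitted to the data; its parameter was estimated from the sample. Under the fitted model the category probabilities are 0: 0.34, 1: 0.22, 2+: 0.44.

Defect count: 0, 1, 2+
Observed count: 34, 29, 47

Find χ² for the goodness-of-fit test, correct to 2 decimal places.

Expected counts E_i = n·p_i: 110×0.34 = 37.4, 110×0.22 = 24.2, 110×0.44 = 48.4.
χ² = (34−37.4)²/37.4 + (29−24.2)²/24.2 + (47−48.4)²/48.4
   = 0.309 + 0.952 + 0.040
Sum = 1.30

1.30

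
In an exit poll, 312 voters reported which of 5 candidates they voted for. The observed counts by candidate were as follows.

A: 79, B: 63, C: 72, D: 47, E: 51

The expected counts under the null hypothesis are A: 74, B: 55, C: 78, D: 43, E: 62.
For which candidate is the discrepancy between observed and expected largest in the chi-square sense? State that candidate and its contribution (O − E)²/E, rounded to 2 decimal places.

A: (79 − 74)²/74 = 25/74 = 0.338
B: (63 − 55)²/55 = 64/55 = 1.164
C: (72 − 78)²/78 = 36/78 = 0.462
D: (47 − 43)²/43 = 16/43 = 0.372
E: (51 − 62)²/62 = 121/62 = 1.952
The largest term is for E: 1.95.

E, 1.95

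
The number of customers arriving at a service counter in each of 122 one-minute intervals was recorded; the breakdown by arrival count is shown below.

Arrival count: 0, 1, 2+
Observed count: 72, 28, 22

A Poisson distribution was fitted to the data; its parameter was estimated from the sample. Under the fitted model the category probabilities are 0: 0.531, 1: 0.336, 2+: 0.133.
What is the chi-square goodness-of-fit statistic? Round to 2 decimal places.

6.98

Expected counts E_i = n·p_i: 122×0.531 = 64.782, 122×0.336 = 40.992, 122×0.133 = 16.226.
cat         O        E   (O−E)²/E
0          72   64.782      0.804
1          28   40.992      4.118
2+         22   16.226      2.055
Sum = 6.98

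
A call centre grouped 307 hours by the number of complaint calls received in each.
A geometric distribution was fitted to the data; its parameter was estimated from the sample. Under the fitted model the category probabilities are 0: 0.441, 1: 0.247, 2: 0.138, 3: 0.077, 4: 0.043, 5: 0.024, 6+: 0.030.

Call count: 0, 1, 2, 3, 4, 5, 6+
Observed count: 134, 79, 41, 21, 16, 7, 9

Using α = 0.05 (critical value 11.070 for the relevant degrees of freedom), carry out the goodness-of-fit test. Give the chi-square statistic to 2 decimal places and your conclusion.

Expected counts E_i = n·p_i: 307×0.441 = 135.387, 307×0.247 = 75.829, 307×0.138 = 42.366, 307×0.077 = 23.639, 307×0.043 = 13.201, 307×0.024 = 7.368, 307×0.030 = 9.21.
cat         O        E   (O−E)²/E
0         134  135.387      0.014
1          79   75.829      0.133
2          41   42.366      0.044
3          21   23.639      0.295
4          16   13.201      0.593
5           7    7.368      0.018
6+          9     9.21      0.005
Sum = 1.10
df = 5. Since 1.10 < 11.070, we do not reject H₀.

1.10; do not reject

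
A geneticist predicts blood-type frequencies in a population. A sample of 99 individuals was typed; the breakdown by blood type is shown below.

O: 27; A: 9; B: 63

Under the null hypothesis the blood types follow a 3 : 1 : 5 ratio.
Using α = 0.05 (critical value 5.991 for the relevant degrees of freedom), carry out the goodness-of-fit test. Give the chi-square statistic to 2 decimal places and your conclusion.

Ratio total = 9. Expected counts: 99×3/9 = 33, 99×1/9 = 11, 99×5/9 = 55.
cat         O        E   (O−E)²/E
O          27       33      1.091
A           9       11      0.364
B          63       55      1.164
Sum = 2.62
df = 2. Since 2.62 < 5.991, we do not reject H₀.

2.62; do not reject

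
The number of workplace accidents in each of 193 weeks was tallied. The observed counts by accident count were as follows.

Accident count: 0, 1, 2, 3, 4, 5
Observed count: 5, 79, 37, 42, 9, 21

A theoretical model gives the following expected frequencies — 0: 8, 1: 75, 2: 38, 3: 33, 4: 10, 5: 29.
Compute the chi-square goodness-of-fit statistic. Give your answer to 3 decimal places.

6.126

0: (5 − 8)²/8 = 9/8 = 1.1250
1: (79 − 75)²/75 = 16/75 = 0.2133
2: (37 − 38)²/38 = 1/38 = 0.0263
3: (42 − 33)²/33 = 81/33 = 2.4545
4: (9 − 10)²/10 = 1/10 = 0.1000
5: (21 − 29)²/29 = 64/29 = 2.2069
Sum = 6.126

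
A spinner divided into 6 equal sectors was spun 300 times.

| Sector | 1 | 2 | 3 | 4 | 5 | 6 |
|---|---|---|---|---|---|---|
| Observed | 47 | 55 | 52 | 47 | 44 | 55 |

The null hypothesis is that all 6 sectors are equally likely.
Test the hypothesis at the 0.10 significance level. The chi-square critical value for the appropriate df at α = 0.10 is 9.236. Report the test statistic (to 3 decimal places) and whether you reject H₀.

Under H₀ each category has probability 1/6, so each expected count is 300/6 = 50.
1: (47 − 50)²/50 = 9/50 = 0.1800
2: (55 − 50)²/50 = 25/50 = 0.5000
3: (52 − 50)²/50 = 4/50 = 0.0800
4: (47 − 50)²/50 = 9/50 = 0.1800
5: (44 − 50)²/50 = 36/50 = 0.7200
6: (55 − 50)²/50 = 25/50 = 0.5000
Sum = 2.160
df = 5. Since 2.160 < 9.236, we do not reject H₀.

2.160; do not reject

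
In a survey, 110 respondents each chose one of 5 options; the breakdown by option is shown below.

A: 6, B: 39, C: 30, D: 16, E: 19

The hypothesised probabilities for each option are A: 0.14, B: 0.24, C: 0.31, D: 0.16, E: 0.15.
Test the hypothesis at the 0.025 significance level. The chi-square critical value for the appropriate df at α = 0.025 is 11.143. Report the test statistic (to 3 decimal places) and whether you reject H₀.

12.769; reject

Expected counts E_i = n·p_i: 110×0.14 = 15.4, 110×0.24 = 26.4, 110×0.31 = 34.1, 110×0.16 = 17.6, 110×0.15 = 16.5.
χ² = (6−15.4)²/15.4 + (39−26.4)²/26.4 + (30−34.1)²/34.1 + (16−17.6)²/17.6 + (19−16.5)²/16.5
   = 5.7377 + 6.0136 + 0.4930 + 0.1455 + 0.3788
Sum = 12.769
df = 4. Since 12.769 > 11.143, we reject H₀.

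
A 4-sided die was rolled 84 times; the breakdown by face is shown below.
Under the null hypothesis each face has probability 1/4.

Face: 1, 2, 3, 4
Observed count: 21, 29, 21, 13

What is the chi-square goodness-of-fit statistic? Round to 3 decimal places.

Expected count for each of the 4 categories: 84/4 = 21.
1: (21 − 21)²/21 = 0/21 = 0.0000
2: (29 − 21)²/21 = 64/21 = 3.0476
3: (21 − 21)²/21 = 0/21 = 0.0000
4: (13 − 21)²/21 = 64/21 = 3.0476
Sum = 6.095

6.095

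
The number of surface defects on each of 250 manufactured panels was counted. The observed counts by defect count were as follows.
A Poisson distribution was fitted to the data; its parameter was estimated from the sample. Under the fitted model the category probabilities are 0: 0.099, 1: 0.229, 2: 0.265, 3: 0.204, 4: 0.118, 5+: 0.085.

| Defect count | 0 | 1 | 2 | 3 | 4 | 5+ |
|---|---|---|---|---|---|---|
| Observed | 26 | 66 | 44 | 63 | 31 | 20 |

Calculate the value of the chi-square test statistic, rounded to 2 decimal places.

Expected counts E_i = n·p_i: 250×0.099 = 24.75, 250×0.229 = 57.25, 250×0.265 = 66.25, 250×0.204 = 51, 250×0.118 = 29.5, 250×0.085 = 21.25.
0: (26 − 24.75)²/24.75 = 1.5625/24.75 = 0.063
1: (66 − 57.25)²/57.25 = 76.5625/57.25 = 1.337
2: (44 − 66.25)²/66.25 = 495.0625/66.25 = 7.473
3: (63 − 51)²/51 = 144/51 = 2.824
4: (31 − 29.5)²/29.5 = 2.25/29.5 = 0.076
5+: (20 − 21.25)²/21.25 = 1.5625/21.25 = 0.074
Sum = 11.85

11.85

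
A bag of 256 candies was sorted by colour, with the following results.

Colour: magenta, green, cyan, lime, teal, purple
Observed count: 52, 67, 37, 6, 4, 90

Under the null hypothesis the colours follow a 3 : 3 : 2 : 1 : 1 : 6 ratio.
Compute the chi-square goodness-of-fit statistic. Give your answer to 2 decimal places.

24.26

Ratio total = 16. Expected counts: 256×3/16 = 48, 256×3/16 = 48, 256×2/16 = 32, 256×1/16 = 16, 256×1/16 = 16, 256×6/16 = 96.
magenta: (52 − 48)²/48 = 16/48 = 0.333
green: (67 − 48)²/48 = 361/48 = 7.521
cyan: (37 − 32)²/32 = 25/32 = 0.781
lime: (6 − 16)²/16 = 100/16 = 6.250
teal: (4 − 16)²/16 = 144/16 = 9.000
purple: (90 − 96)²/96 = 36/96 = 0.375
Sum = 24.26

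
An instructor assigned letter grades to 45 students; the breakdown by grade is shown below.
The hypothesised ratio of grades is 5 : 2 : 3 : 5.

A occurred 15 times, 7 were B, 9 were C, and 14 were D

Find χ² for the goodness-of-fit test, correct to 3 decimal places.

Ratio total = 15. Expected counts: 45×5/15 = 15, 45×2/15 = 6, 45×3/15 = 9, 45×5/15 = 15.
χ² = (15−15)²/15 + (7−6)²/6 + (9−9)²/9 + (14−15)²/15
   = 0.0000 + 0.1667 + 0.0000 + 0.0667
Sum = 0.233

0.233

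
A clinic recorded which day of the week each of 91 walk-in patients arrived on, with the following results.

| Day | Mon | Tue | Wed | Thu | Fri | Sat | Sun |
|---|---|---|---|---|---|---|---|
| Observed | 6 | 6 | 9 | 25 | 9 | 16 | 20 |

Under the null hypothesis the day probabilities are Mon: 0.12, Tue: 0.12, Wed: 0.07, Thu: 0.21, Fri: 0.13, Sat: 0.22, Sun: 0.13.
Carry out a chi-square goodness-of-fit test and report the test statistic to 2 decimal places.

Expected counts E_i = n·p_i: 91×0.12 = 10.92, 91×0.12 = 10.92, 91×0.07 = 6.37, 91×0.21 = 19.11, 91×0.13 = 11.83, 91×0.22 = 20.02, 91×0.13 = 11.83.
χ² = (6−10.92)²/10.92 + (6−10.92)²/10.92 + (9−6.37)²/6.37 + (25−19.11)²/19.11 + (9−11.83)²/11.83 + (16−20.02)²/20.02 + (20−11.83)²/11.83
   = 2.217 + 2.217 + 1.086 + 1.815 + 0.677 + 0.807 + 5.642
Sum = 14.46

14.46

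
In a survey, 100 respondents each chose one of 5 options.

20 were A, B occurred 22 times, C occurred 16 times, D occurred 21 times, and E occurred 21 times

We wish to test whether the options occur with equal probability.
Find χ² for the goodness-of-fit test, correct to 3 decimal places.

1.100

Expected count for each of the 5 categories: 100/5 = 20.
χ² = (20−20)²/20 + (22−20)²/20 + (16−20)²/20 + (21−20)²/20 + (21−20)²/20
   = 0.0000 + 0.2000 + 0.8000 + 0.0500 + 0.0500
Sum = 1.100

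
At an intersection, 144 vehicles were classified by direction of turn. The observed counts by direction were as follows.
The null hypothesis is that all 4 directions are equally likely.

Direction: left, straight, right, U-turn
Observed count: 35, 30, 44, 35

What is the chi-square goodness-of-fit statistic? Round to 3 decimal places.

2.833

Under H₀ each category has probability 1/4, so each expected count is 144/4 = 36.
χ² = (35−36)²/36 + (30−36)²/36 + (44−36)²/36 + (35−36)²/36
   = 0.0278 + 1.0000 + 1.7778 + 0.0278
Sum = 2.833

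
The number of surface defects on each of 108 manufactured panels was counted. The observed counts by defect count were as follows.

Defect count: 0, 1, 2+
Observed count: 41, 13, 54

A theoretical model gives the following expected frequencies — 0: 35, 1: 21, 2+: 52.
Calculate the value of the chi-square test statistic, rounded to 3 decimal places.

0: (41 − 35)²/35 = 36/35 = 1.0286
1: (13 − 21)²/21 = 64/21 = 3.0476
2+: (54 − 52)²/52 = 4/52 = 0.0769
Sum = 4.153

4.153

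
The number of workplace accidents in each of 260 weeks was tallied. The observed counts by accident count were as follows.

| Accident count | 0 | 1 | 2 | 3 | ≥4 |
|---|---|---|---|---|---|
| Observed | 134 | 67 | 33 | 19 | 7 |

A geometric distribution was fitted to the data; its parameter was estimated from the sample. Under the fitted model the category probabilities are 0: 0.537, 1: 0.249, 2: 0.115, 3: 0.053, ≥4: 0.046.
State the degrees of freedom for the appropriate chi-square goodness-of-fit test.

There are k = 5 categories and 1 parameter estimated from the data, so df = 5 − 1 − 1 = 3.

3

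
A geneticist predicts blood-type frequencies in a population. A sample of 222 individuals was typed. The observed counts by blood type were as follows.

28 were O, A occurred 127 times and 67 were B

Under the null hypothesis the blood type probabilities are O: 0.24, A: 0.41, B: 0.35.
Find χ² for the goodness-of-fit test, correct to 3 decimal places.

Expected counts E_i = n·p_i: 222×0.24 = 53.28, 222×0.41 = 91.02, 222×0.35 = 77.7.
χ² = (28−53.28)²/53.28 + (127−91.02)²/91.02 + (67−77.7)²/77.7
   = 11.9947 + 14.2228 + 1.4735
Sum = 27.691

27.691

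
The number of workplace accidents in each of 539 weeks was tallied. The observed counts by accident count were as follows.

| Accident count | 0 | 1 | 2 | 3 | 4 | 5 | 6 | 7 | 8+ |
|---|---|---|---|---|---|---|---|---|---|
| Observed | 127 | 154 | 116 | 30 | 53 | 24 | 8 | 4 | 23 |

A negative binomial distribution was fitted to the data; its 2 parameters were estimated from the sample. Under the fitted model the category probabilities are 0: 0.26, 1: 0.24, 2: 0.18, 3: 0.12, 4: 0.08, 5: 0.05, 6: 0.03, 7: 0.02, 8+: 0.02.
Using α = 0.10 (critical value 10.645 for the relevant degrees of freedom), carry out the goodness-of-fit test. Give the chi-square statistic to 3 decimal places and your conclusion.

53.064; reject

Expected counts E_i = n·p_i: 539×0.26 = 140.14, 539×0.24 = 129.36, 539×0.18 = 97.02, 539×0.12 = 64.68, 539×0.08 = 43.12, 539×0.05 = 26.95, 539×0.03 = 16.17, 539×0.02 = 10.78, 539×0.02 = 10.78.
0: (127 − 140.14)²/140.14 = 172.6596/140.14 = 1.2321
1: (154 − 129.36)²/129.36 = 607.1296/129.36 = 4.6933
2: (116 − 97.02)²/97.02 = 360.2404/97.02 = 3.7131
3: (30 − 64.68)²/64.68 = 1202.7024/64.68 = 18.5947
4: (53 − 43.12)²/43.12 = 97.6144/43.12 = 2.2638
5: (24 − 26.95)²/26.95 = 8.7025/26.95 = 0.3229
6: (8 − 16.17)²/16.17 = 66.7489/16.17 = 4.1279
7: (4 − 10.78)²/10.78 = 45.9684/10.78 = 4.2642
8+: (23 − 10.78)²/10.78 = 149.3284/10.78 = 13.8524
Sum = 53.064
df = 6. Since 53.064 > 10.645, we reject H₀.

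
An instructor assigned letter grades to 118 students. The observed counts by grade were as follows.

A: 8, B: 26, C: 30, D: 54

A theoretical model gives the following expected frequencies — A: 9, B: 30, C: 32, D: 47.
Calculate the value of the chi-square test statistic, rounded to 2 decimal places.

A: (8 − 9)²/9 = 1/9 = 0.111
B: (26 − 30)²/30 = 16/30 = 0.533
C: (30 − 32)²/32 = 4/32 = 0.125
D: (54 − 47)²/47 = 49/47 = 1.043
Sum = 1.81

1.81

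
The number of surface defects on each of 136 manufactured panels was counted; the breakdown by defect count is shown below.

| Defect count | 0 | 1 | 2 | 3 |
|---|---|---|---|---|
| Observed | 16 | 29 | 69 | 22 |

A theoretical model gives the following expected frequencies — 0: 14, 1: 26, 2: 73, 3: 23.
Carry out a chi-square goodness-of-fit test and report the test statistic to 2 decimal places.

0: (16 − 14)²/14 = 4/14 = 0.286
1: (29 − 26)²/26 = 9/26 = 0.346
2: (69 − 73)²/73 = 16/73 = 0.219
3: (22 − 23)²/23 = 1/23 = 0.043
Sum = 0.89

0.89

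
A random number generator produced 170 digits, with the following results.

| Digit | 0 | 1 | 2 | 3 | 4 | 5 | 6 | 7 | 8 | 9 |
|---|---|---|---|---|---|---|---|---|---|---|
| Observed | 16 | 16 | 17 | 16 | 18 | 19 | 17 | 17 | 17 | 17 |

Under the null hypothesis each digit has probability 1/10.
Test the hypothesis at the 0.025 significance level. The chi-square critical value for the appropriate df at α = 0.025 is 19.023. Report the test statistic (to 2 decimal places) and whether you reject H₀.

0.47; do not reject

Under H₀ each category has probability 1/10, so each expected count is 170/10 = 17.
0: (16 − 17)²/17 = 1/17 = 0.059
1: (16 − 17)²/17 = 1/17 = 0.059
2: (17 − 17)²/17 = 0/17 = 0.000
3: (16 − 17)²/17 = 1/17 = 0.059
4: (18 − 17)²/17 = 1/17 = 0.059
5: (19 − 17)²/17 = 4/17 = 0.235
6: (17 − 17)²/17 = 0/17 = 0.000
7: (17 − 17)²/17 = 0/17 = 0.000
8: (17 − 17)²/17 = 0/17 = 0.000
9: (17 − 17)²/17 = 0/17 = 0.000
Sum = 0.47
df = 9. Since 0.47 < 19.023, we do not reject H₀.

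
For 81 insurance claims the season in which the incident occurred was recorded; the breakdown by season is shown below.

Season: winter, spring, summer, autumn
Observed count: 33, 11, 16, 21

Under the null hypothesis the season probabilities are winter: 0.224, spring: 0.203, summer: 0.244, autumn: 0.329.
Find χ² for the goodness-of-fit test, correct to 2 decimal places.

Expected counts E_i = n·p_i: 81×0.224 = 18.144, 81×0.203 = 16.443, 81×0.244 = 19.764, 81×0.329 = 26.649.
winter: (33 − 18.144)²/18.144 = 220.700736/18.144 = 12.164
spring: (11 − 16.443)²/16.443 = 29.626249/16.443 = 1.802
summer: (16 − 19.764)²/19.764 = 14.167696/19.764 = 0.717
autumn: (21 − 26.649)²/26.649 = 31.911201/26.649 = 1.197
Sum = 15.88

15.88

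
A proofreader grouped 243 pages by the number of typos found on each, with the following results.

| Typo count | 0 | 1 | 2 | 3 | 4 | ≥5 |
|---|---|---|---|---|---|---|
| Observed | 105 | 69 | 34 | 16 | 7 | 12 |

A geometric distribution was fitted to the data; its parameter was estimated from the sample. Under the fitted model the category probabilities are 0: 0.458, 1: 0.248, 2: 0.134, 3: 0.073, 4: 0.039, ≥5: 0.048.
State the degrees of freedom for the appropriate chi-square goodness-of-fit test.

4

There are k = 6 categories and 1 parameter estimated from the data, so df = 6 − 1 − 1 = 4.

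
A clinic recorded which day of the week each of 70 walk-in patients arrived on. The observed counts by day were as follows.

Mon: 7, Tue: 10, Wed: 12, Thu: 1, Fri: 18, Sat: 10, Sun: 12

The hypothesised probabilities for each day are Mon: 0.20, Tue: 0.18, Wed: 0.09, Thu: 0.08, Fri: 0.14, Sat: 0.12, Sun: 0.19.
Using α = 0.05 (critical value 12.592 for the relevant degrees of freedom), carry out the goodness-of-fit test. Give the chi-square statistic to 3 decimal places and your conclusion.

20.265; reject

Expected counts E_i = n·p_i: 70×0.20 = 14, 70×0.18 = 12.6, 70×0.09 = 6.3, 70×0.08 = 5.6, 70×0.14 = 9.8, 70×0.12 = 8.4, 70×0.19 = 13.3.
Mon: (7 − 14)²/14 = 49/14 = 3.5000
Tue: (10 − 12.6)²/12.6 = 6.76/12.6 = 0.5365
Wed: (12 − 6.3)²/6.3 = 32.49/6.3 = 5.1571
Thu: (1 − 5.6)²/5.6 = 21.16/5.6 = 3.7786
Fri: (18 − 9.8)²/9.8 = 67.24/9.8 = 6.8612
Sat: (10 − 8.4)²/8.4 = 2.56/8.4 = 0.3048
Sun: (12 − 13.3)²/13.3 = 1.69/13.3 = 0.1271
Sum = 20.265
df = 6. Since 20.265 > 12.592, we reject H₀.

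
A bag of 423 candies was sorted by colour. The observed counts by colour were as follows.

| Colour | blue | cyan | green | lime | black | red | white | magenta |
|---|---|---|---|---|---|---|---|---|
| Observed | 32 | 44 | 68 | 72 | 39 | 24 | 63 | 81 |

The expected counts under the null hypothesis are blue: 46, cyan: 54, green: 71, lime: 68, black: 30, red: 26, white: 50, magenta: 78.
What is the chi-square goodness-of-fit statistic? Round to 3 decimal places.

12.824

cat          O        E   (O−E)²/E
blue        32       46     4.2609
cyan        44       54     1.8519
green       68       71     0.1268
lime        72       68     0.2353
black       39       30     2.7000
red         24       26     0.1538
white       63       50     3.3800
magenta     81       78     0.1154
Sum = 12.824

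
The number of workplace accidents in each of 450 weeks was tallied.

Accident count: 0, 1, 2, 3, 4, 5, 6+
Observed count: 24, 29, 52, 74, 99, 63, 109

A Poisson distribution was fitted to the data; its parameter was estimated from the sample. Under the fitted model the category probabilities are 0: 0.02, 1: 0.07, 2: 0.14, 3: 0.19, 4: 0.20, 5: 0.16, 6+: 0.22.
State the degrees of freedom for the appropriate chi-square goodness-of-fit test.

5

There are k = 7 categories and 1 parameter estimated from the data, so df = 7 − 1 − 1 = 5.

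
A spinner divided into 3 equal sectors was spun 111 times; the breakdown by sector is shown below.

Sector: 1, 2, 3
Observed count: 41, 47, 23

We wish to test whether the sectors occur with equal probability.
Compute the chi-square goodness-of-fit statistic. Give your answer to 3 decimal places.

Under H₀ each category has probability 1/3, so each expected count is 111/3 = 37.
1: (41 − 37)²/37 = 16/37 = 0.4324
2: (47 − 37)²/37 = 100/37 = 2.7027
3: (23 − 37)²/37 = 196/37 = 5.2973
Sum = 8.432

8.432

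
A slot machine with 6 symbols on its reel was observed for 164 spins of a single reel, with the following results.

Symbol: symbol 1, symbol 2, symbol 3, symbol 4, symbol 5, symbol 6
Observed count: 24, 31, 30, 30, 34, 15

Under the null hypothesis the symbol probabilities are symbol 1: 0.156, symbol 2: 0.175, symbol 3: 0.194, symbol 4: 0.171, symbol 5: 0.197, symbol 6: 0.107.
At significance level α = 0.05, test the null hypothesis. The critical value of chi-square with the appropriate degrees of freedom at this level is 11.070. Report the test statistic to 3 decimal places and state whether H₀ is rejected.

Expected counts E_i = n·p_i: 164×0.156 = 25.584, 164×0.175 = 28.7, 164×0.194 = 31.816, 164×0.171 = 28.044, 164×0.197 = 32.308, 164×0.107 = 17.548.
cat           O        E   (O−E)²/E
symbol 1     24   25.584     0.0981
symbol 2     31     28.7     0.1843
symbol 3     30   31.816     0.1037
symbol 4     30   28.044     0.1364
symbol 5     34   32.308     0.0886
symbol 6     15   17.548     0.3700
Sum = 0.981
df = 5. Since 0.981 < 11.070, we do not reject H₀.

0.981; do not reject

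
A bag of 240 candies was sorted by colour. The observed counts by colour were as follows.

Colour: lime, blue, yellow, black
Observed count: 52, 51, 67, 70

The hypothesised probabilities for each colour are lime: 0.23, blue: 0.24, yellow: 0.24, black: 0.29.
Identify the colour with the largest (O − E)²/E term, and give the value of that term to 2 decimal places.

yellow, 1.53

Expected counts E_i = n·p_i: 240×0.23 = 55.2, 240×0.24 = 57.6, 240×0.24 = 57.6, 240×0.29 = 69.6.
lime: (52 − 55.2)²/55.2 = 10.24/55.2 = 0.186
blue: (51 − 57.6)²/57.6 = 43.56/57.6 = 0.756
yellow: (67 − 57.6)²/57.6 = 88.36/57.6 = 1.534
black: (70 − 69.6)²/69.6 = 0.16/69.6 = 0.002
The largest term is for yellow: 1.53.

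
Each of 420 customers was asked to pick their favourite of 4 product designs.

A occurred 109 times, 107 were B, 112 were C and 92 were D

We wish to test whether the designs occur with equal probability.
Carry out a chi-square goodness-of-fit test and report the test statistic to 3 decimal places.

Under H₀ each category has probability 1/4, so each expected count is 420/4 = 105.
A: (109 − 105)²/105 = 16/105 = 0.1524
B: (107 − 105)²/105 = 4/105 = 0.0381
C: (112 − 105)²/105 = 49/105 = 0.4667
D: (92 − 105)²/105 = 169/105 = 1.6095
Sum = 2.267

2.267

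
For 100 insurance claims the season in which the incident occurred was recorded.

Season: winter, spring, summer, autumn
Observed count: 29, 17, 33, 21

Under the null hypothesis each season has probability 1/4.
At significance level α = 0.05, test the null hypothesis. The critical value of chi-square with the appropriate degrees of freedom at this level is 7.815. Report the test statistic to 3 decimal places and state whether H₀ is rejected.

Under H₀ each category has probability 1/4, so each expected count is 100/4 = 25.
χ² = (29−25)²/25 + (17−25)²/25 + (33−25)²/25 + (21−25)²/25
   = 0.6400 + 2.5600 + 2.5600 + 0.6400
Sum = 6.400
df = 3. Since 6.400 < 7.815, we do not reject H₀.

6.400; do not reject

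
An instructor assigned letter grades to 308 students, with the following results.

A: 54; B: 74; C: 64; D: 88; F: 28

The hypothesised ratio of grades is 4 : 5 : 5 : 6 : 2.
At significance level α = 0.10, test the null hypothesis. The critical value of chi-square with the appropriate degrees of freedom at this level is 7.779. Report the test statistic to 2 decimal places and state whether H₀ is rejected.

1.00; do not reject

Ratio total = 22. Expected counts: 308×4/22 = 56, 308×5/22 = 70, 308×5/22 = 70, 308×6/22 = 84, 308×2/22 = 28.
A: (54 − 56)²/56 = 4/56 = 0.071
B: (74 − 70)²/70 = 16/70 = 0.229
C: (64 − 70)²/70 = 36/70 = 0.514
D: (88 − 84)²/84 = 16/84 = 0.190
F: (28 − 28)²/28 = 0/28 = 0.000
Sum = 1.00
df = 4. Since 1.00 < 7.779, we do not reject H₀.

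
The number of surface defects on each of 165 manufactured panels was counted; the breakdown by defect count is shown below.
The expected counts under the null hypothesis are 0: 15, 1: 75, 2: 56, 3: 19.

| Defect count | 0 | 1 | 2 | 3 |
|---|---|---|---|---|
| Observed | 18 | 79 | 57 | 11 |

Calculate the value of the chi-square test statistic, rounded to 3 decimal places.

4.200

0: (18 − 15)²/15 = 9/15 = 0.6000
1: (79 − 75)²/75 = 16/75 = 0.2133
2: (57 − 56)²/56 = 1/56 = 0.0179
3: (11 − 19)²/19 = 64/19 = 3.3684
Sum = 4.200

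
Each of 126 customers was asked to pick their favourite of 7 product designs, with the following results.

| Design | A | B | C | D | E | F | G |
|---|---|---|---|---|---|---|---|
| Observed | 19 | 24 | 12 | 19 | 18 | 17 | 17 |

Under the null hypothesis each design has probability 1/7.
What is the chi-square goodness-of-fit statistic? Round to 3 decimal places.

Under H₀ each category has probability 1/7, so each expected count is 126/7 = 18.
A: (19 − 18)²/18 = 1/18 = 0.0556
B: (24 − 18)²/18 = 36/18 = 2.0000
C: (12 − 18)²/18 = 36/18 = 2.0000
D: (19 − 18)²/18 = 1/18 = 0.0556
E: (18 − 18)²/18 = 0/18 = 0.0000
F: (17 − 18)²/18 = 1/18 = 0.0556
G: (17 − 18)²/18 = 1/18 = 0.0556
Sum = 4.222

4.222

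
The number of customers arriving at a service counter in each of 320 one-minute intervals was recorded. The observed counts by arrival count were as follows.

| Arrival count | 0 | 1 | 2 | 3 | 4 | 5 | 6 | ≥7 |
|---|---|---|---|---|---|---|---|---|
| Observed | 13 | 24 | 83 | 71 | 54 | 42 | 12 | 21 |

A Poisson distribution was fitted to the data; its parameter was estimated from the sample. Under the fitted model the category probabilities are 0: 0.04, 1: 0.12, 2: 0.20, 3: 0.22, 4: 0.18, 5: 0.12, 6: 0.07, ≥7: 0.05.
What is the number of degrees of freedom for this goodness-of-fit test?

6

There are k = 8 categories and 1 parameter estimated from the data, so df = 8 − 1 − 1 = 6.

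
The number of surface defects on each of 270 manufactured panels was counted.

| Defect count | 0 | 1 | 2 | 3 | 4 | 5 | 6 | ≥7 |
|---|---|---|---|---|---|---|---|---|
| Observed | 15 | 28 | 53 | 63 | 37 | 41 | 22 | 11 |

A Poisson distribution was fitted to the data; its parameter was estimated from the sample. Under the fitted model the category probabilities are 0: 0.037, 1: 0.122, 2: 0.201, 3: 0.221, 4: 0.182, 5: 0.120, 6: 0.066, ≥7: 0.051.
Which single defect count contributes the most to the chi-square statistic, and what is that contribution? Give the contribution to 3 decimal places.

Expected counts E_i = n·p_i: 270×0.037 = 9.99, 270×0.122 = 32.94, 270×0.201 = 54.27, 270×0.221 = 59.67, 270×0.182 = 49.14, 270×0.120 = 32.4, 270×0.066 = 17.82, 270×0.051 = 13.77.
0: (15 − 9.99)²/9.99 = 25.1001/9.99 = 2.5125
1: (28 − 32.94)²/32.94 = 24.4036/32.94 = 0.7409
2: (53 − 54.27)²/54.27 = 1.6129/54.27 = 0.0297
3: (63 − 59.67)²/59.67 = 11.0889/59.67 = 0.1858
4: (37 − 49.14)²/49.14 = 147.3796/49.14 = 2.9992
5: (41 − 32.4)²/32.4 = 73.96/32.4 = 2.2827
6: (22 − 17.82)²/17.82 = 17.4724/17.82 = 0.9805
≥7: (11 − 13.77)²/13.77 = 7.6729/13.77 = 0.5572
The largest term is for 4: 2.999.

4, 2.999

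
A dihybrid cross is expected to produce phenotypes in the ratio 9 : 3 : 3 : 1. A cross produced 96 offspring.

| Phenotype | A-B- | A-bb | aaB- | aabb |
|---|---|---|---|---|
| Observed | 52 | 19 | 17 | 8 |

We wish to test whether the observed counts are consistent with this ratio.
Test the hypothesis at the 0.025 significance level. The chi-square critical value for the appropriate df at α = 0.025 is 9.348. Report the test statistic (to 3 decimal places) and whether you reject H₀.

0.852; do not reject

Ratio total = 16. Expected counts: 96×9/16 = 54, 96×3/16 = 18, 96×3/16 = 18, 96×1/16 = 6.
cat         O        E   (O−E)²/E
A-B-       52       54     0.0741
A-bb       19       18     0.0556
aaB-       17       18     0.0556
aabb        8        6     0.6667
Sum = 0.852
df = 3. Since 0.852 < 9.348, we do not reject H₀.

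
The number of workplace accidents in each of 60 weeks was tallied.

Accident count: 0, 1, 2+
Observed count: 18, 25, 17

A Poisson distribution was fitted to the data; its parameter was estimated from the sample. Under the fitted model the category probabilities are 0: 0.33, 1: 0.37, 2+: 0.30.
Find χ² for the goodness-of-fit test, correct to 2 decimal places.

Expected counts E_i = n·p_i: 60×0.33 = 19.8, 60×0.37 = 22.2, 60×0.30 = 18.
cat         O        E   (O−E)²/E
0          18     19.8      0.164
1          25     22.2      0.353
2+         17       18      0.056
Sum = 0.57

0.57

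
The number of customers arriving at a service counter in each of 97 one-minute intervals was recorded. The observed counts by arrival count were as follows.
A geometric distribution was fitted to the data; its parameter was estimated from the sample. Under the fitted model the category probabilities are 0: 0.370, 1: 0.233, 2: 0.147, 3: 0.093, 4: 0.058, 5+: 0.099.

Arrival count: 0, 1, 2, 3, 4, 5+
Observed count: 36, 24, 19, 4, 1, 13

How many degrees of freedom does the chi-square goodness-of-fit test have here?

There are k = 6 categories and 1 parameter estimated from the data, so df = 6 − 1 − 1 = 4.

4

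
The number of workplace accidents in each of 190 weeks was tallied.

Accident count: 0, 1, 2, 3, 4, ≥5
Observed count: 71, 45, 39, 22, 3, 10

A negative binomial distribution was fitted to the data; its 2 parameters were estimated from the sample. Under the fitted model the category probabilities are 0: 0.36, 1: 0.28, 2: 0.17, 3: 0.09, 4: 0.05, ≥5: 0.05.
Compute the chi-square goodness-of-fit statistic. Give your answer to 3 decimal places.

Expected counts E_i = n·p_i: 190×0.36 = 68.4, 190×0.28 = 53.2, 190×0.17 = 32.3, 190×0.09 = 17.1, 190×0.05 = 9.5, 190×0.05 = 9.5.
χ² = (71−68.4)²/68.4 + (45−53.2)²/53.2 + (39−32.3)²/32.3 + (22−17.1)²/17.1 + (3−9.5)²/9.5 + (10−9.5)²/9.5
   = 0.0988 + 1.2639 + 1.3898 + 1.4041 + 4.4474 + 0.0263
Sum = 8.630

8.630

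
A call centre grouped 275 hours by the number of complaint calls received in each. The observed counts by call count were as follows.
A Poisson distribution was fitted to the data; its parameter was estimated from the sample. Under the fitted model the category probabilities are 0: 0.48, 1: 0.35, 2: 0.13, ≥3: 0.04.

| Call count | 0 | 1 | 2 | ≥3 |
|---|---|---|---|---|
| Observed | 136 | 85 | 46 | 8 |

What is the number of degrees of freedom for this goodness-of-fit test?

2

There are k = 4 categories and 1 parameter estimated from the data, so df = 4 − 1 − 1 = 2.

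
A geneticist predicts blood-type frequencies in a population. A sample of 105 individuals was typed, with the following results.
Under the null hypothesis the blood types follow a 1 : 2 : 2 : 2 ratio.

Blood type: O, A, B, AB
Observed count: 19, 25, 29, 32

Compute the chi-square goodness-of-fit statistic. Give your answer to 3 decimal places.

Ratio total = 7. Expected counts: 105×1/7 = 15, 105×2/7 = 30, 105×2/7 = 30, 105×2/7 = 30.
χ² = (19−15)²/15 + (25−30)²/30 + (29−30)²/30 + (32−30)²/30
   = 1.0667 + 0.8333 + 0.0333 + 0.1333
Sum = 2.067

2.067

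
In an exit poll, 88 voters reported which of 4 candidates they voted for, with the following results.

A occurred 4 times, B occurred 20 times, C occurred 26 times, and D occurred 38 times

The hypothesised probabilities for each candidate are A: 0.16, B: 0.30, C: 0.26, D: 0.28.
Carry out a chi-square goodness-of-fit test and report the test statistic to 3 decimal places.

16.437

Expected counts E_i = n·p_i: 88×0.16 = 14.08, 88×0.30 = 26.4, 88×0.26 = 22.88, 88×0.28 = 24.64.
A: (4 − 14.08)²/14.08 = 101.6064/14.08 = 7.2164
B: (20 − 26.4)²/26.4 = 40.96/26.4 = 1.5515
C: (26 − 22.88)²/22.88 = 9.7344/22.88 = 0.4255
D: (38 − 24.64)²/24.64 = 178.4896/24.64 = 7.2439
Sum = 16.437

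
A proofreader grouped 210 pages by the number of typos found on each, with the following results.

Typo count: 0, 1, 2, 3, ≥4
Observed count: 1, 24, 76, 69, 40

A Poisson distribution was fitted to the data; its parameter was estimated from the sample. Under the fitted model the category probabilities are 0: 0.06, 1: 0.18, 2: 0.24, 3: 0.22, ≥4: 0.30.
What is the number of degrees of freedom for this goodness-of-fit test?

3

There are k = 5 categories and 1 parameter estimated from the data, so df = 5 − 1 − 1 = 3.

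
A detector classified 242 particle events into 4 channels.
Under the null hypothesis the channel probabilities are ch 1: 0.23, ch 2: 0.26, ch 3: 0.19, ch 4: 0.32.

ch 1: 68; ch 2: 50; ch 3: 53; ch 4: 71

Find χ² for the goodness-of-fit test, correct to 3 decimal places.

6.996

Expected counts E_i = n·p_i: 242×0.23 = 55.66, 242×0.26 = 62.92, 242×0.19 = 45.98, 242×0.32 = 77.44.
χ² = (68−55.66)²/55.66 + (50−62.92)²/62.92 + (53−45.98)²/45.98 + (71−77.44)²/77.44
   = 2.7358 + 2.6530 + 1.0718 + 0.5356
Sum = 6.996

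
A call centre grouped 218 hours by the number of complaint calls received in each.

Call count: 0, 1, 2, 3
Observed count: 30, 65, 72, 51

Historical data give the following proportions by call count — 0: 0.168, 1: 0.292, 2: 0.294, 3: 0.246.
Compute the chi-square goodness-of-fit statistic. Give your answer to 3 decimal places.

Expected counts E_i = n·p_i: 218×0.168 = 36.624, 218×0.292 = 63.656, 218×0.294 = 64.092, 218×0.246 = 53.628.
0: (30 − 36.624)²/36.624 = 43.877376/36.624 = 1.1980
1: (65 − 63.656)²/63.656 = 1.806336/63.656 = 0.0284
2: (72 − 64.092)²/64.092 = 62.536464/64.092 = 0.9757
3: (51 − 53.628)²/53.628 = 6.906384/53.628 = 0.1288
Sum = 2.331

2.331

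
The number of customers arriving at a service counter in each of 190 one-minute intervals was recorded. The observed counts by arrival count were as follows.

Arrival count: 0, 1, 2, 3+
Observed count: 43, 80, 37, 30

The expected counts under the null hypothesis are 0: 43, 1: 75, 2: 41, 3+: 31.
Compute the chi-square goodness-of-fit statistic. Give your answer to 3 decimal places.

cat         O        E   (O−E)²/E
0          43       43     0.0000
1          80       75     0.3333
2          37       41     0.3902
3+         30       31     0.0323
Sum = 0.756

0.756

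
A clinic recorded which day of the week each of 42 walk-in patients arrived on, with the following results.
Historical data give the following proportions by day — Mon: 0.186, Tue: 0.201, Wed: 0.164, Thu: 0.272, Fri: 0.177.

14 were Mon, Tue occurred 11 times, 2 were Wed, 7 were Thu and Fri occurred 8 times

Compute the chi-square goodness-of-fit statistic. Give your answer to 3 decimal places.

10.902

Expected counts E_i = n·p_i: 42×0.186 = 7.812, 42×0.201 = 8.442, 42×0.164 = 6.888, 42×0.272 = 11.424, 42×0.177 = 7.434.
cat         O        E   (O−E)²/E
Mon        14    7.812     4.9016
Tue        11    8.442     0.7751
Wed         2    6.888     3.4687
Thu         7   11.424     1.7132
Fri         8    7.434     0.0431
Sum = 10.902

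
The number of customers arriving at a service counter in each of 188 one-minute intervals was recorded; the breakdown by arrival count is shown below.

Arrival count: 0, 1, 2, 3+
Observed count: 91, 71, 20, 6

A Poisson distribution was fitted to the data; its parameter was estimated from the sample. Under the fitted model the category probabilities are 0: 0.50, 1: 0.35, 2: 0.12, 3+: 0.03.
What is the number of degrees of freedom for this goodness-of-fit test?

There are k = 4 categories and 1 parameter estimated from the data, so df = 4 − 1 − 1 = 2.

2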